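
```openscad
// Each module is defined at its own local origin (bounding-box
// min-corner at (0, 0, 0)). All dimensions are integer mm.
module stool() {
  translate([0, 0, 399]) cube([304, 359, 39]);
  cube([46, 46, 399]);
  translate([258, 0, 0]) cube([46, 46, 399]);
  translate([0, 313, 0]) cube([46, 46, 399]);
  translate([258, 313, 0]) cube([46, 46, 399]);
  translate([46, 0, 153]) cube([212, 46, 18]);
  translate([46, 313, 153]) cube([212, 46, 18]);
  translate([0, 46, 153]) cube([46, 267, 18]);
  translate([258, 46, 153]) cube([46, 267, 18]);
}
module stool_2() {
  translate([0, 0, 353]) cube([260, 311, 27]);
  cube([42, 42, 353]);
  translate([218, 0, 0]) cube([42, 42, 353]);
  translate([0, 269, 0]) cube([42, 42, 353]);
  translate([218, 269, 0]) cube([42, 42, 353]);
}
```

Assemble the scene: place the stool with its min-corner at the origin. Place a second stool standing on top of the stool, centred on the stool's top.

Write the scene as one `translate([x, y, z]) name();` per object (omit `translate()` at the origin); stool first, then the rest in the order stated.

stool();
translate([22, 24, 438]) stool_2();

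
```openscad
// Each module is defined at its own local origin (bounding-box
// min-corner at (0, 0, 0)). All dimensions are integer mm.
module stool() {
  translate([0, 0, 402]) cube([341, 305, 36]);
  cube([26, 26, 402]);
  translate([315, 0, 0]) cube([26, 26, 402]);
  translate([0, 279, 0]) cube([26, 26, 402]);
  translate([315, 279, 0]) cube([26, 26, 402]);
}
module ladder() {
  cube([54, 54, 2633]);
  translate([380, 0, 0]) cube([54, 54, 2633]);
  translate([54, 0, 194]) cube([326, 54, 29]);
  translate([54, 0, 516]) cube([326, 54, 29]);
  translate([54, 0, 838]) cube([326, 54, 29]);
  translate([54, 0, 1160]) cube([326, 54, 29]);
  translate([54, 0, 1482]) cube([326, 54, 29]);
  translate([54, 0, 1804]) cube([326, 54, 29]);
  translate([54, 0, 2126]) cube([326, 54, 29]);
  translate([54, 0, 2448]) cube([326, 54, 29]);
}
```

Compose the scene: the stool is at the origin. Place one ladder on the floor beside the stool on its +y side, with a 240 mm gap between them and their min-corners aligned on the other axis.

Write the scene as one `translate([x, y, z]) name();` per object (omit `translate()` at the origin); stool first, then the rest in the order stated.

stool();
translate([0, 545, 0]) ladder();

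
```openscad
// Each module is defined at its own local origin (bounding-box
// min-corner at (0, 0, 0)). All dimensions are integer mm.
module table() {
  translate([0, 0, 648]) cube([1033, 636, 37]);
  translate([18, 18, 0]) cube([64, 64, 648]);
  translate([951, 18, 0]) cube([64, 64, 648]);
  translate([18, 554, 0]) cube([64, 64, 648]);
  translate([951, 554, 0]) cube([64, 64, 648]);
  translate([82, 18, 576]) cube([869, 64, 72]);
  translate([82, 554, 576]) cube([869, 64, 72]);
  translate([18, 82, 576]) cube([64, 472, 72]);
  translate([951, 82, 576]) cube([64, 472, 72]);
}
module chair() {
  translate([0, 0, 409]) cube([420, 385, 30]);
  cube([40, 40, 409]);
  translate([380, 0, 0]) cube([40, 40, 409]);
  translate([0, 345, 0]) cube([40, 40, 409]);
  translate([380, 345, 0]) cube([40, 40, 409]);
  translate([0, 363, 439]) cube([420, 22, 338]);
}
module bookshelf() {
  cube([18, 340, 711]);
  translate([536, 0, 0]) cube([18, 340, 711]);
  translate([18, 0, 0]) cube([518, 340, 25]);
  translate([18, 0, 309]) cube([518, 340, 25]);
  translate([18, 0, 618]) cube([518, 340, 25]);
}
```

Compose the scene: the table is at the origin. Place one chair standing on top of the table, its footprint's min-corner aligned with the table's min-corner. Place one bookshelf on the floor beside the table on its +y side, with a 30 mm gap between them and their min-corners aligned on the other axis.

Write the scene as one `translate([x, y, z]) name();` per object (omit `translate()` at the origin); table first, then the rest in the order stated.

table();
translate([0, 0, 685]) chair();
translate([0, 666, 0]) bookshelf();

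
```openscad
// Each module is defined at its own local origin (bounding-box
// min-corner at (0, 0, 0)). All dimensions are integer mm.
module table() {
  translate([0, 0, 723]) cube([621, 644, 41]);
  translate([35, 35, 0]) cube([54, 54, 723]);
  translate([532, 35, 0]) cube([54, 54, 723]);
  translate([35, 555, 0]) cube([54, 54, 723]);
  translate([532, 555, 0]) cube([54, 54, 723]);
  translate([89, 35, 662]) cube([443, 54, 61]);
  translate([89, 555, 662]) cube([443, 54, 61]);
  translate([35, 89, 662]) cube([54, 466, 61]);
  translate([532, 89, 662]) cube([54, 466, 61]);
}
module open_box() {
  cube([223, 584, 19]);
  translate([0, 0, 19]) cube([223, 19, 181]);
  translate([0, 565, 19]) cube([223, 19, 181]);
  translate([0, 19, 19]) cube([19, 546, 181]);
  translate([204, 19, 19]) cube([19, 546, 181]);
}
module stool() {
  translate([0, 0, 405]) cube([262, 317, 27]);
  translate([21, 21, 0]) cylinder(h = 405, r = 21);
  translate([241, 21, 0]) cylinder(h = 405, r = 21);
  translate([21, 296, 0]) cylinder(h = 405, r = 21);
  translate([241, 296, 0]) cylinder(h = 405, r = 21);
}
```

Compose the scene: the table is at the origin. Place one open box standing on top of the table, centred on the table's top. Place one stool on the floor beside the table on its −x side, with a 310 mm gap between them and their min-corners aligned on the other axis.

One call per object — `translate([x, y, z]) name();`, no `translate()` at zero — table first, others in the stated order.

table();
translate([199, 30, 764]) open_box();
translate([-572, 0, 0]) stool();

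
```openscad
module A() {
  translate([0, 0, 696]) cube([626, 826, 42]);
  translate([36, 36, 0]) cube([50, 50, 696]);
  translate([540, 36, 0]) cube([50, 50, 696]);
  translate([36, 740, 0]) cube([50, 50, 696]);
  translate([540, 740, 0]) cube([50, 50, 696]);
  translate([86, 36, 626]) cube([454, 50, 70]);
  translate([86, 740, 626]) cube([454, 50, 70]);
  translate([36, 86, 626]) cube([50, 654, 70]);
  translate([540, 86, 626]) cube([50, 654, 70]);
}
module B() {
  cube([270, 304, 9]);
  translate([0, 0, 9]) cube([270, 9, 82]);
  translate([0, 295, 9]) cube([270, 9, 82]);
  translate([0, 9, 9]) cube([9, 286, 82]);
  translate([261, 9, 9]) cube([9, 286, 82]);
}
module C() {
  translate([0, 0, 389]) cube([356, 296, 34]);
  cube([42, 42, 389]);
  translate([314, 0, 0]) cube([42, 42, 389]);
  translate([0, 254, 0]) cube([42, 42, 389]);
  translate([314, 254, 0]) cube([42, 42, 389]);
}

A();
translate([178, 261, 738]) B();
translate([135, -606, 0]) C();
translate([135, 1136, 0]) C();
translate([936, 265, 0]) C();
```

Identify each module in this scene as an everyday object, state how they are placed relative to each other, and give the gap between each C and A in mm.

A is a table. B is an open box. C is a stool. The open box is on top of the table, centred. Three stools sit around the table at the −y, +y, +x sides. The gap between each stool and the table is 310 mm.

Each stool's nearest face is 310 mm from the table's bounding box.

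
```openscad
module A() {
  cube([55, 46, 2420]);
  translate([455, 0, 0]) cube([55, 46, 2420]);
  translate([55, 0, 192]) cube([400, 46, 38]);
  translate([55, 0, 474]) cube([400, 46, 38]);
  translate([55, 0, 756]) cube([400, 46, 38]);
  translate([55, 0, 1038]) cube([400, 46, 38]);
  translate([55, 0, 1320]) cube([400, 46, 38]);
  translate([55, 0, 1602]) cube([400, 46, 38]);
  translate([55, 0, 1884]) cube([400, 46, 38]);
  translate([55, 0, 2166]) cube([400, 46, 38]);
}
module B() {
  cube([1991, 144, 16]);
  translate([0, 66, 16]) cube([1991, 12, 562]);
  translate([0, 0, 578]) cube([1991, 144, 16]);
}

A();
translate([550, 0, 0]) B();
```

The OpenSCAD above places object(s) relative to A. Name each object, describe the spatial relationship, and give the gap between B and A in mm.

A is a ladder. B is an I-beam. The I-beam is on the floor beside the ladder on its +x side. The gap between the I-beam and the ladder is 40 mm.

The I-beam's nearest face is 40 mm from the ladder's +x face.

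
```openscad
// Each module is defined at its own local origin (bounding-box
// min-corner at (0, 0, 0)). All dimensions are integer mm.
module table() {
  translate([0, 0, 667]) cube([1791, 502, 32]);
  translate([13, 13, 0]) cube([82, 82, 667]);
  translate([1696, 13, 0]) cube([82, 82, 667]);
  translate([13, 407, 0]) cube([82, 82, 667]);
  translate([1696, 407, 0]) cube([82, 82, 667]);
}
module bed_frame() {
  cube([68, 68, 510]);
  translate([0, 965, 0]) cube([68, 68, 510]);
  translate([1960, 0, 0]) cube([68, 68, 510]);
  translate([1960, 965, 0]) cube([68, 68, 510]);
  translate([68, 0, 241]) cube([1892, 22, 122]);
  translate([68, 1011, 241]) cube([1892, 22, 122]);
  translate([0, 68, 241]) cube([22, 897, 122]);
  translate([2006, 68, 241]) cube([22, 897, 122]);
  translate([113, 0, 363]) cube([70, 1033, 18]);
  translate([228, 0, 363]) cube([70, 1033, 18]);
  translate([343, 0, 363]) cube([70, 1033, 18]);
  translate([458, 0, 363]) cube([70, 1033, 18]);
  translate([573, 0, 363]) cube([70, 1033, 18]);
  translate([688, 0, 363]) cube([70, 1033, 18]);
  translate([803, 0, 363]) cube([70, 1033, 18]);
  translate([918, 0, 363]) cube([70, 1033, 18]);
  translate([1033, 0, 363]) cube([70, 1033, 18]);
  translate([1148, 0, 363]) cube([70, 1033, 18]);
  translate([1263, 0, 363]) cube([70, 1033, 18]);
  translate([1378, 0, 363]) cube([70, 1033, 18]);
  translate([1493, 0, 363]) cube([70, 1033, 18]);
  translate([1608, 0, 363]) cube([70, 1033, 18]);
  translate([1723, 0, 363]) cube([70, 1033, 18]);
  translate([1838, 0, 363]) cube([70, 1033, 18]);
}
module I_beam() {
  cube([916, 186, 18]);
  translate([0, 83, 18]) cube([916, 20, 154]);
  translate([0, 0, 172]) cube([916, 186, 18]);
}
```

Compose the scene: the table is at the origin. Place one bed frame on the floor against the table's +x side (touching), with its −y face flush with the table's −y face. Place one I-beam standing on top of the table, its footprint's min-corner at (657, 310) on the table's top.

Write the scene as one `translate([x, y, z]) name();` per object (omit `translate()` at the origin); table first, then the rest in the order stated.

table();
translate([1791, 0, 0]) bed_frame();
translate([657, 310, 699]) I_beam();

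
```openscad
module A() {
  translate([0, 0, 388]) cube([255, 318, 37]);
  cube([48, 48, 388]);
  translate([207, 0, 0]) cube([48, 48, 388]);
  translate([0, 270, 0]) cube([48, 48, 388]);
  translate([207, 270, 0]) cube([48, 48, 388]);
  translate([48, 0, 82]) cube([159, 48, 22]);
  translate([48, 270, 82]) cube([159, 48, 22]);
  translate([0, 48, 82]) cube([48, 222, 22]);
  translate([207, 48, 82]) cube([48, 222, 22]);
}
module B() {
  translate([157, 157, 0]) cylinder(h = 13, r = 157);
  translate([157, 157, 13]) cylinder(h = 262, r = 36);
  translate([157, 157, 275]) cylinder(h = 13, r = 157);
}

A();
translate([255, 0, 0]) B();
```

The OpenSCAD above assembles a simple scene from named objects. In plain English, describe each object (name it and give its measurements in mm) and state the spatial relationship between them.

A is a simple wooden stool: a rectangular seat 255 mm (x) by 318 mm (y), 37 mm thick, top face at z = 425 mm, on four square legs, each 48×48 mm in cross-section. The legs rest on z = 0, each flush with a corner of the seat. Four stretchers, 48 mm wide and 22 mm tall, connect adjacent legs with their undersides at z = 82 mm, each running between the inner faces of the legs it joins and aligned with the legs' outer faces on the other axis.

B is a spool: two coaxial disc flanges of radius 157 mm and thickness 13 mm, joined by a core cylinder of radius 36 mm and height 262 mm. The lower flange rests on z = 0 and the three cylinders share a vertical axis.

The spool is against the stool's +x side, with their −y faces flush.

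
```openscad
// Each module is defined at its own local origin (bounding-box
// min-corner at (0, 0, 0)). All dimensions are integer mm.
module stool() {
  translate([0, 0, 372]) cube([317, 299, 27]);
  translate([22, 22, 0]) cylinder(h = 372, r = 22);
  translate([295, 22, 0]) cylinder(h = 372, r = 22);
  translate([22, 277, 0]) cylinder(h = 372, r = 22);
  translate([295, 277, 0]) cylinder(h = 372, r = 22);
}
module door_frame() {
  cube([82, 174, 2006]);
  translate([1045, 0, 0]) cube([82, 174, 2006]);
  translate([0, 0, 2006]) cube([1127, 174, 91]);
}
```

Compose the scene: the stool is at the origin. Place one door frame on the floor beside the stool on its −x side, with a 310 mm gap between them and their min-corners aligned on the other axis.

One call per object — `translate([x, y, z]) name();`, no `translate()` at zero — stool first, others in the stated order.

stool();
translate([-1437, 0, 0]) door_frame();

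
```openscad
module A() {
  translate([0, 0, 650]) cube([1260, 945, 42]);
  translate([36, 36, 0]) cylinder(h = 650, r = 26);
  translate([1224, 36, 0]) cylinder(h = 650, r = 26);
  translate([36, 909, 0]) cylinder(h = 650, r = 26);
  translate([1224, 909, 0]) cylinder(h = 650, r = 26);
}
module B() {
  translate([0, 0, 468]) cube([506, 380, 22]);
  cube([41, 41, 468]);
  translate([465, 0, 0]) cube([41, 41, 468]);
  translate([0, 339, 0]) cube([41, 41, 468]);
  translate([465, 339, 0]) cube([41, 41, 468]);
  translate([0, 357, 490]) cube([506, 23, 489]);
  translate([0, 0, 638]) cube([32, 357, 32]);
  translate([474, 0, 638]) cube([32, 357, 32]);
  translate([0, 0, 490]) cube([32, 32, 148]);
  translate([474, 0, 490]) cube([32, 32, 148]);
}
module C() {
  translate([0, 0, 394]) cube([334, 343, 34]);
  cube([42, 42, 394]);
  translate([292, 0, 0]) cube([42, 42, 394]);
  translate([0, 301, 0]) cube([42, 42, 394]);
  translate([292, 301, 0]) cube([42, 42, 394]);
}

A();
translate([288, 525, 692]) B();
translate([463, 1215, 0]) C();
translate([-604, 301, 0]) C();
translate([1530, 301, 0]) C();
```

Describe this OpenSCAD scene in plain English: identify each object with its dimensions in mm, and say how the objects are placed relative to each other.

A is a table: top 1260 mm (x) × 945 mm (y), 42 mm thick, upper face at z = 692 mm, on four round legs of 52 mm diameter, each leg's bounding box inset 10 mm from the nearest pair of top edges, running from z = 0 to the bottom of the top.

B is a chair. The seat is a 506×380×22 mm slab with its top at z = 490 mm, on four 41×41 mm corner legs (flush with the seat edges, standing on z = 0). A flat backrest 23 mm thick, 489 mm tall, spans the full seat width and rises from the seat top along its +y edge, rear face flush with the rear of the seat. Two armrests of 32×32 mm section run along each side from the seat's front edge to the front of the backrest, top faces 180 mm above the seat top and outer faces flush with the seat's x-edges; a 32×32 mm post under the front of each armrest stands on the seat at the front corner.

C is a four-legged stool. The seat is a 334×343×34 mm slab whose top surface is at z = 428 mm; four square legs, each 42×42 mm in cross-section, run from the floor (z = 0) to the underside of the seat, each flush with a corner of the seat.

The chair is on top of the table. Three stools sit around the table at the +y, −x, +x sides.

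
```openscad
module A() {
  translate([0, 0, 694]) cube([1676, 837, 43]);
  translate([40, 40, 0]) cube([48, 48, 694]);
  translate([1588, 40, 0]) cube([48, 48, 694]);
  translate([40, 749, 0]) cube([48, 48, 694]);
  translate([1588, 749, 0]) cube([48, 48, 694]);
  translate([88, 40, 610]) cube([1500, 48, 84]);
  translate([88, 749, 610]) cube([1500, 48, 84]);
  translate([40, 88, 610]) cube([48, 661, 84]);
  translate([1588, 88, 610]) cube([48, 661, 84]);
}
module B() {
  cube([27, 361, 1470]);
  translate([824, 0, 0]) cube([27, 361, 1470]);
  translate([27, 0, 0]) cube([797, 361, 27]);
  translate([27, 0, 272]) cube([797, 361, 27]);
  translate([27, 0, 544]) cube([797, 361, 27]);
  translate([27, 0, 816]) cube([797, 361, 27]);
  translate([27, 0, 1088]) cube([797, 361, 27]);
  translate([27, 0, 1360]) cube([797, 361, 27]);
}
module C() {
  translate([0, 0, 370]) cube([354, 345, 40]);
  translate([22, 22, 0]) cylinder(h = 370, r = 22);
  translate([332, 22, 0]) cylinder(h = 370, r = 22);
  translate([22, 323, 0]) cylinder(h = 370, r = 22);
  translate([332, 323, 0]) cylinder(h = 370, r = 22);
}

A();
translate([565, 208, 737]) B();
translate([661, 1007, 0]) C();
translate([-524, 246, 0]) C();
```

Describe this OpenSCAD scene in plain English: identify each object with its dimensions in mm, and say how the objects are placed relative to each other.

A is a rectangular dining table. The top is 1676×837×43 mm with its upper surface at z = 737 mm. It stands on four 48×48 mm square legs, each inset 40 mm from the nearest pair of top edges, running from the floor to the underside of the top. Four apron rails, 48 mm thick and 84 mm tall, run between adjacent legs with their top edges flush with the underside of the top and their outer faces flush with the legs' outer faces.

B is an open bookshelf. Two side panels, each 27 mm thick, 361 mm deep and 1470 mm tall, stand 851 mm apart (outside-to-outside). Between them sit 6 shelves, each 27 mm thick and 361 mm deep, spanning the full gap between the sides. The bottom shelf rests on the floor (its underside at z = 0) and the clear gap between one shelf's top and the next shelf's underside is 245 mm.

C is a simple wooden stool: a rectangular seat 354 mm (x) by 345 mm (y), 40 mm thick, top face at z = 410 mm, on four round legs, each 44 mm in diameter. The legs rest on z = 0, each leg's axis is inset half a diameter from the nearest pair of seat edges (so the leg's bounding box is flush with the corner).

The bookshelf is on top of the table. Two stools sit around the table at the +y, −x sides.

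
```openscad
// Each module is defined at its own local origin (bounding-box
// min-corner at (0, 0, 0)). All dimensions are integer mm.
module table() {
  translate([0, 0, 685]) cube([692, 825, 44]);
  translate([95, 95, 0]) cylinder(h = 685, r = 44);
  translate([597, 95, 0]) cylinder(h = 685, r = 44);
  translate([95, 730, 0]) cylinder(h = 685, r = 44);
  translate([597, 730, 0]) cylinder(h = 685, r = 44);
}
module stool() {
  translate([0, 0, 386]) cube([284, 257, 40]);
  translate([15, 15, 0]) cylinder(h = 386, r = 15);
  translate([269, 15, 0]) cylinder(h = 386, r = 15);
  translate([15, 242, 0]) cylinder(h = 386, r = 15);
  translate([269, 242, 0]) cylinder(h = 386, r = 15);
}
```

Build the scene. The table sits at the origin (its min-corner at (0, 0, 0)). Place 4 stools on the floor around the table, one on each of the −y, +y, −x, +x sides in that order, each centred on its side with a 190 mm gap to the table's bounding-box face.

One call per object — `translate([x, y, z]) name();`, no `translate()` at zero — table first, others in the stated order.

table();
translate([204, -447, 0]) stool();
translate([204, 1015, 0]) stool();
translate([-474, 284, 0]) stool();
translate([882, 284, 0]) stool();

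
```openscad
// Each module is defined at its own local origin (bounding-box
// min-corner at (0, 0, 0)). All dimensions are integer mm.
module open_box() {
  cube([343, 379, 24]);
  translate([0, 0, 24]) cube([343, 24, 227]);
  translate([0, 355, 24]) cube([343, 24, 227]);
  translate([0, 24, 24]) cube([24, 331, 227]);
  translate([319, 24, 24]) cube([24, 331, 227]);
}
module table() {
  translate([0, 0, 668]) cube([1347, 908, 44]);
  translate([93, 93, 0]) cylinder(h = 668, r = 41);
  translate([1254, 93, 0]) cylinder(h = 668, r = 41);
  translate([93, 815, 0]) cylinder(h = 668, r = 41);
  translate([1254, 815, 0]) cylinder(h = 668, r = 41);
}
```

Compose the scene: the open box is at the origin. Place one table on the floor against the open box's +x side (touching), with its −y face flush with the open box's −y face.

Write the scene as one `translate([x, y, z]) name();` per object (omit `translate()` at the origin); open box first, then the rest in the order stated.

open_box();
translate([343, 0, 0]) table();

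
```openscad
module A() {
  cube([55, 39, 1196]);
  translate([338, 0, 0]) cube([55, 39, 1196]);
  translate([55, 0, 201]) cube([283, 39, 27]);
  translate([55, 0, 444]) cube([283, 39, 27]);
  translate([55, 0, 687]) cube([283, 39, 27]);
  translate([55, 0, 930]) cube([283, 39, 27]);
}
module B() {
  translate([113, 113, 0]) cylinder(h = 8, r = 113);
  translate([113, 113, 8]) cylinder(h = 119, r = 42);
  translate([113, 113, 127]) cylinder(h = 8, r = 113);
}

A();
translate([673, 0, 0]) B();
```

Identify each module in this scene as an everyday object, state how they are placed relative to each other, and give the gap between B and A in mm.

The spool's nearest face is 280 mm from the ladder's +x face.

A is a ladder. B is a spool. The spool is on the floor beside the ladder on its +x side. The gap between the spool and the ladder is 280 mm.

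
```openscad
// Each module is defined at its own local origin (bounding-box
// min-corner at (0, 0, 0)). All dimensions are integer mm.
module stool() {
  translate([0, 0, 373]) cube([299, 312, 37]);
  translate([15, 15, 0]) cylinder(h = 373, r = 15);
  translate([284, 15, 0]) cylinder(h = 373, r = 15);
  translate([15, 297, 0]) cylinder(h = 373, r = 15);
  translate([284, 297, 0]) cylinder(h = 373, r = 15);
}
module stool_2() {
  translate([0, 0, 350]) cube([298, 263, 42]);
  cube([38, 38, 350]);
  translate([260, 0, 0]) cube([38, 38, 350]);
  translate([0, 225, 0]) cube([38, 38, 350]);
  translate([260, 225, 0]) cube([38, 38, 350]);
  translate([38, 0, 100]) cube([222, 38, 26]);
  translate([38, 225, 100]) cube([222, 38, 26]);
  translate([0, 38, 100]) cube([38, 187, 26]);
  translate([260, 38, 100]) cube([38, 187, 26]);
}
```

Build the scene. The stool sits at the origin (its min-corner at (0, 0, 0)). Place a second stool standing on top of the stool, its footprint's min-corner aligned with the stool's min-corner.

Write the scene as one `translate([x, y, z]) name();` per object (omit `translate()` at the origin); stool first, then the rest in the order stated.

stool();
translate([0, 0, 410]) stool_2();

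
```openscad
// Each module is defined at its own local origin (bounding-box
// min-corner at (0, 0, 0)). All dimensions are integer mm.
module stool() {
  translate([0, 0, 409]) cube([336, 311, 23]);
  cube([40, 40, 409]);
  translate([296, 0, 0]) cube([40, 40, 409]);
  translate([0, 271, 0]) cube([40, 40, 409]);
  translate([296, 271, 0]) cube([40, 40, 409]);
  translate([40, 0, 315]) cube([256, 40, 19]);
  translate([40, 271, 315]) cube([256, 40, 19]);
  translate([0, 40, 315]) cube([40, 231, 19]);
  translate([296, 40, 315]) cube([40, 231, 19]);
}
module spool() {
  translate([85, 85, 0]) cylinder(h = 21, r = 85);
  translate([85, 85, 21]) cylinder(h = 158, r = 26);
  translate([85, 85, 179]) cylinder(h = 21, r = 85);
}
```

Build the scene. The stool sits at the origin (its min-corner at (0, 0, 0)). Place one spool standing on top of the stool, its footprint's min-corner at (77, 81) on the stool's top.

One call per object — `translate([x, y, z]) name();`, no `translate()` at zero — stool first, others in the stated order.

stool();
translate([77, 81, 432]) spool();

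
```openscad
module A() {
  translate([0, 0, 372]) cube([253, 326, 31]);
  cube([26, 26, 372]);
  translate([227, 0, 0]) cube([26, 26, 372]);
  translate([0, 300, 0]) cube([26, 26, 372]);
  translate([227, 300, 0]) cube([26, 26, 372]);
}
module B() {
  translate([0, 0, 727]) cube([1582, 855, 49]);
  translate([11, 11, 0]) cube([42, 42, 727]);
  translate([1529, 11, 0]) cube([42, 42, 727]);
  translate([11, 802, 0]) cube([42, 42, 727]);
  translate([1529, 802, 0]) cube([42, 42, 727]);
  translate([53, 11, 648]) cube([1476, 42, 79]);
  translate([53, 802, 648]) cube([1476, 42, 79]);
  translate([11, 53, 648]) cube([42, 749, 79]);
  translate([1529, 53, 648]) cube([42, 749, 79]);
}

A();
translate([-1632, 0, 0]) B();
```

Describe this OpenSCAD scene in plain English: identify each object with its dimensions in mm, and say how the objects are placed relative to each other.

A is a four-legged stool. The seat is 253×326 mm, 31 mm thick, top at z = 403 mm. It stands on four square legs, each 26×26 mm in cross-section, from z = 0 to the seat underside, each flush with a corner of the seat.

B is a table with a 1582×855 mm rectangular top, 49 mm thick, top surface at z = 776 mm, supported by four 42×42 mm square legs, each inset 11 mm from the nearest pair of top edges, running from the floor. Four apron rails, 42 mm thick and 79 mm tall, run between adjacent legs with their top edges flush with the underside of the top and their outer faces flush with the legs' outer faces.

The table is on the floor beside the stool on its −x side.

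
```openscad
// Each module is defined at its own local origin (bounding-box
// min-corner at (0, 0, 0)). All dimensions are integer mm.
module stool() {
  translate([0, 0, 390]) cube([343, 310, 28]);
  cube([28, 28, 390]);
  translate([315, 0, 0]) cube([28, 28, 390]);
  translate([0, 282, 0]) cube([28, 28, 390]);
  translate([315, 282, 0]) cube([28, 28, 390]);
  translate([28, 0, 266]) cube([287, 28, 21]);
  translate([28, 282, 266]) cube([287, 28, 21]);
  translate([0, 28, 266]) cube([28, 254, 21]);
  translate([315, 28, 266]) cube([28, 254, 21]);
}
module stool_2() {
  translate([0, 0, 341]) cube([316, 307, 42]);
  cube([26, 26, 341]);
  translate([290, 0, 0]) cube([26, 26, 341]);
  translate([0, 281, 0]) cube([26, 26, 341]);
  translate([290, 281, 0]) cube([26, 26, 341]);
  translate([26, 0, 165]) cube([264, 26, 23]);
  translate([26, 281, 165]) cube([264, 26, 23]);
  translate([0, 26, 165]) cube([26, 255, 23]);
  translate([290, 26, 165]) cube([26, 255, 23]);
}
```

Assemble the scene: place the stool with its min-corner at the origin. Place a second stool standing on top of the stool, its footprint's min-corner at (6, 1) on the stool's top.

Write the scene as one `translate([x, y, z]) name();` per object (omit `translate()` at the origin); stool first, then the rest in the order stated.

stool();
translate([6, 1, 418]) stool_2();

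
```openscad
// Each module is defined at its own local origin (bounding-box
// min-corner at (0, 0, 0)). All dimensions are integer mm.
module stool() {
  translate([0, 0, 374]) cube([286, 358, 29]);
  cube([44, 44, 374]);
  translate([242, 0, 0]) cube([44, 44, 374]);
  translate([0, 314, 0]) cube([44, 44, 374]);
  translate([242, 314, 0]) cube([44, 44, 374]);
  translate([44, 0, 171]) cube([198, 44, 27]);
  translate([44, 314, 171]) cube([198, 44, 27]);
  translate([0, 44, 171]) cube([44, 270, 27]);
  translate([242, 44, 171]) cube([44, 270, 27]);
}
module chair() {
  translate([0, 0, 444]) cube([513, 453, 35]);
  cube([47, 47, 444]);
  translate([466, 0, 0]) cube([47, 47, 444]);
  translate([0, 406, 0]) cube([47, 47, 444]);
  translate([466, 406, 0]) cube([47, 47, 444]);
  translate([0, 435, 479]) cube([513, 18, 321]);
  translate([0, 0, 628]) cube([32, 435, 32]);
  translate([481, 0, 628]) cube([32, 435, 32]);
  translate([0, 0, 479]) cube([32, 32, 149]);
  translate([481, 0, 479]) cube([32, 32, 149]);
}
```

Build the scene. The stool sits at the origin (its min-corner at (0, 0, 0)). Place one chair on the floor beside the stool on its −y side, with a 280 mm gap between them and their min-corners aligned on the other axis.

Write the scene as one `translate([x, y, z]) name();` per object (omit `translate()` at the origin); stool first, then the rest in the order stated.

stool();
translate([0, -733, 0]) chair();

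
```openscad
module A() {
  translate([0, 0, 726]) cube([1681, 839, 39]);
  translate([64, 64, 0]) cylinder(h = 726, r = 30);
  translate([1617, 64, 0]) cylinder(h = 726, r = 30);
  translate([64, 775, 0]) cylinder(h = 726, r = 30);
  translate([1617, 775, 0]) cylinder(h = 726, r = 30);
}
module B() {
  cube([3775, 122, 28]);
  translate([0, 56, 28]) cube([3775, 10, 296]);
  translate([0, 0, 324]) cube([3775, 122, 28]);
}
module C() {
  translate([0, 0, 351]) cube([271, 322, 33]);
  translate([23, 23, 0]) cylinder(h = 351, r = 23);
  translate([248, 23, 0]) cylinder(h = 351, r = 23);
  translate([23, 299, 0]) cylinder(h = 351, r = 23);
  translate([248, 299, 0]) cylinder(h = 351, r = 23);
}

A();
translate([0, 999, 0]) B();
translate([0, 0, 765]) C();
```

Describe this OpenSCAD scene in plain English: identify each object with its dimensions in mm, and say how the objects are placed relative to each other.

A is a rectangular dining table. The top is 1681×839×39 mm with its upper surface at z = 765 mm. It stands on four round legs of 60 mm diameter, each leg's bounding box inset 34 mm from the nearest pair of top edges, running from the floor to the underside of the top.

B is an I-beam lying along x, 3775 mm long. Overall section height 352 mm. Two flanges 122 mm wide (y) and 28 mm thick, one on the floor and one at the top; a web 10 mm thick runs between them, centred on the flange width.

C is a simple wooden stool: a rectangular seat 271 mm (x) by 322 mm (y), 33 mm thick, top face at z = 384 mm, on four round legs, each 46 mm in diameter. The legs rest on z = 0, each leg's axis is inset half a diameter from the nearest pair of seat edges (so the leg's bounding box is flush with the corner).

The I-beam is on the floor beside the table on its +y side. The stool is on top of the table.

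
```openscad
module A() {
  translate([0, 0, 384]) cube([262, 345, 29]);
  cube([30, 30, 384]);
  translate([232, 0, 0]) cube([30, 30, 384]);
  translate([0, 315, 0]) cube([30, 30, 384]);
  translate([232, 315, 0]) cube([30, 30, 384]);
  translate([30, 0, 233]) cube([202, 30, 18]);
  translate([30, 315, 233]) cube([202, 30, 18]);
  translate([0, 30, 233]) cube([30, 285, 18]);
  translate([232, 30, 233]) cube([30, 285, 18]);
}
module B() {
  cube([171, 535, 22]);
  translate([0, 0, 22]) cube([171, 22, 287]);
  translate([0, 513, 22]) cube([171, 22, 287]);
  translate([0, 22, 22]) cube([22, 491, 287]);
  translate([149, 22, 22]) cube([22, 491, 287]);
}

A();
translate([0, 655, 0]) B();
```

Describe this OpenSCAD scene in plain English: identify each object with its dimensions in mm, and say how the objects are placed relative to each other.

A is a four-legged stool. The seat is a 262×345×29 mm slab whose top surface is at z = 413 mm; four square legs, each 30×30 mm in cross-section, run from the floor (z = 0) to the underside of the seat, each flush with a corner of the seat. Four stretchers, 30 mm wide and 18 mm tall, connect adjacent legs with their undersides at z = 233 mm, each running between the inner faces of the legs it joins and aligned with the legs' outer faces on the other axis.

B is an open storage box with external size 171×535×309 mm and wall thickness 22 mm (the base is also 22 mm thick). The base covers the whole footprint; the four walls stand on the base, with the y-facing walls full-width and the x-facing walls fitting between their inner faces.

The open box is on the floor beside the stool on its +y side.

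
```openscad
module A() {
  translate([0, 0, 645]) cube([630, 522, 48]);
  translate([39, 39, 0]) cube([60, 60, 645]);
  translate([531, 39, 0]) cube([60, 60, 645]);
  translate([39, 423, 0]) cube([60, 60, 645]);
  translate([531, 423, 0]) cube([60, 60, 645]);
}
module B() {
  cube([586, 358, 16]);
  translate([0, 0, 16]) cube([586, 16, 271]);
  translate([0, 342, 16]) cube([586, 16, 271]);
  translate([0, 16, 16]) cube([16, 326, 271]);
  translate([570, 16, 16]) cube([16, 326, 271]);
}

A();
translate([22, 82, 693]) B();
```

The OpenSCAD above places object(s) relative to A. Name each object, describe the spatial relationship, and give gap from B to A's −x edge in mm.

A is a table. B is an open box. The open box is on top of the table, centred. The gap from the open box to the table's −x edge is 22 mm.

The open box's min-x is at 22; the table's min-x is 0; gap = 22 mm.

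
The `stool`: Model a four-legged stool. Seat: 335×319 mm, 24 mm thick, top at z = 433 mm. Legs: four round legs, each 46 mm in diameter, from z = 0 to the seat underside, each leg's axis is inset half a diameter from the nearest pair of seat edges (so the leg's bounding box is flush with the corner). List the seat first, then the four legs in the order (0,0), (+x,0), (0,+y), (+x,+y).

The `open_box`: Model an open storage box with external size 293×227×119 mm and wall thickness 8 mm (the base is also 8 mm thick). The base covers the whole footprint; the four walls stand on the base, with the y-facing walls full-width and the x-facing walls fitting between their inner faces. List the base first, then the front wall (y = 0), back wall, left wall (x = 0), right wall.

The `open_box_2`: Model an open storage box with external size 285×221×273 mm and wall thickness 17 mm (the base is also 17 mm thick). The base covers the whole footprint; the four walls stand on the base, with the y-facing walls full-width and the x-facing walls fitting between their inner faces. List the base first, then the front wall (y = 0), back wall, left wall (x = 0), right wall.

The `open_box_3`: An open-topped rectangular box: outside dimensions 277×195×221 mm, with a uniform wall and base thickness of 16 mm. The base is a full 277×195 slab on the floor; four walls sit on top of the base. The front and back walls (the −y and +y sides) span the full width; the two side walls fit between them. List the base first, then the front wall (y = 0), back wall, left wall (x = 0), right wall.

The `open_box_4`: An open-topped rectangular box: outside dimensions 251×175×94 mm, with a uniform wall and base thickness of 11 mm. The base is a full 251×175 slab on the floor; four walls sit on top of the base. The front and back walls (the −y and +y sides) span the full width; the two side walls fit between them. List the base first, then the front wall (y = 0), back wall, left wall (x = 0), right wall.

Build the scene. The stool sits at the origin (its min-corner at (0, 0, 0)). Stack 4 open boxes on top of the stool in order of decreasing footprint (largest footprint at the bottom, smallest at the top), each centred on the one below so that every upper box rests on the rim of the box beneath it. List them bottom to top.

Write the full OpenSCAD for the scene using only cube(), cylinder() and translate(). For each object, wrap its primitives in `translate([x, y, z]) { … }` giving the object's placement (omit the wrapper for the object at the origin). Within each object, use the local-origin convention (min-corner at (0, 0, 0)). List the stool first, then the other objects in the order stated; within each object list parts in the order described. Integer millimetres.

translate([0, 0, 409]) cube([335, 319, 24]);
translate([23, 23, 0]) cylinder(h = 409, r = 23);
translate([312, 23, 0]) cylinder(h = 409, r = 23);
translate([23, 296, 0]) cylinder(h = 409, r = 23);
translate([312, 296, 0]) cylinder(h = 409, r = 23);
translate([21, 46, 433]) {
  cube([293, 227, 8]);
  translate([0, 0, 8]) cube([293, 8, 111]);
  translate([0, 219, 8]) cube([293, 8, 111]);
  translate([0, 8, 8]) cube([8, 211, 111]);
  translate([285, 8, 8]) cube([8, 211, 111]);
}
translate([25, 49, 552]) {
  cube([285, 221, 17]);
  translate([0, 0, 17]) cube([285, 17, 256]);
  translate([0, 204, 17]) cube([285, 17, 256]);
  translate([0, 17, 17]) cube([17, 187, 256]);
  translate([268, 17, 17]) cube([17, 187, 256]);
}
translate([29, 62, 825]) {
  cube([277, 195, 16]);
  translate([0, 0, 16]) cube([277, 16, 205]);
  translate([0, 179, 16]) cube([277, 16, 205]);
  translate([0, 16, 16]) cube([16, 163, 205]);
  translate([261, 16, 16]) cube([16, 163, 205]);
}
translate([42, 72, 1046]) {
  cube([251, 175, 11]);
  translate([0, 0, 11]) cube([251, 11, 83]);
  translate([0, 164, 11]) cube([251, 11, 83]);
  translate([0, 11, 11]) cube([11, 153, 83]);
  translate([240, 11, 11]) cube([11, 153, 83]);
}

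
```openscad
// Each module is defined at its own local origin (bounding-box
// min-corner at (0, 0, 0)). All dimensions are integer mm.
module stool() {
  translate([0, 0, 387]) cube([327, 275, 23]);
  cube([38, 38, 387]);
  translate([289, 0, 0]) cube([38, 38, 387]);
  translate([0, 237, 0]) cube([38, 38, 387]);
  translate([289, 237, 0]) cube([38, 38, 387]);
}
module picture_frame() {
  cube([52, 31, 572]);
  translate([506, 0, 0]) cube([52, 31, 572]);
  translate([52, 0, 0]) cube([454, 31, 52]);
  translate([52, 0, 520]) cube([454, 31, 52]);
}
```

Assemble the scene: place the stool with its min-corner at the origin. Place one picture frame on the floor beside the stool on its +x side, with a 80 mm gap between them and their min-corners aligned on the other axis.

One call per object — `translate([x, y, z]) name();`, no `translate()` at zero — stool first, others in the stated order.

stool();
translate([407, 0, 0]) picture_frame();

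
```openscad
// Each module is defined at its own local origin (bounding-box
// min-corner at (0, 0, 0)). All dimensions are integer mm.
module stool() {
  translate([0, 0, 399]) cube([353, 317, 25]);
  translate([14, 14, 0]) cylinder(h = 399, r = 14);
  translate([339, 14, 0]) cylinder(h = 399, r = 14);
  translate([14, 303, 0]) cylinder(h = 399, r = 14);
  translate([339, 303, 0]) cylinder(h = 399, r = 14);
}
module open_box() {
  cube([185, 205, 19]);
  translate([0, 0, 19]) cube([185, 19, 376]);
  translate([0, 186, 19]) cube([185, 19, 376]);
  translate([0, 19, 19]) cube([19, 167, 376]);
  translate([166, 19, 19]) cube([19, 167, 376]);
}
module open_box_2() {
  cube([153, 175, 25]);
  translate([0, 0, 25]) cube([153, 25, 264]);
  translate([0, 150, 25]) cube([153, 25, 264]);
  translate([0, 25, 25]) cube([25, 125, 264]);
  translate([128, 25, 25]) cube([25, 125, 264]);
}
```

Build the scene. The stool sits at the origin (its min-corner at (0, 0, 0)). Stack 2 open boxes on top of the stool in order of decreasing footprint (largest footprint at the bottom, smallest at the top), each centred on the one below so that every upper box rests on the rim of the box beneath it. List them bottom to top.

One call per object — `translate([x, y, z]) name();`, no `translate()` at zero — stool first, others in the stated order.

stool();
translate([84, 56, 424]) open_box();
translate([100, 71, 819]) open_box_2();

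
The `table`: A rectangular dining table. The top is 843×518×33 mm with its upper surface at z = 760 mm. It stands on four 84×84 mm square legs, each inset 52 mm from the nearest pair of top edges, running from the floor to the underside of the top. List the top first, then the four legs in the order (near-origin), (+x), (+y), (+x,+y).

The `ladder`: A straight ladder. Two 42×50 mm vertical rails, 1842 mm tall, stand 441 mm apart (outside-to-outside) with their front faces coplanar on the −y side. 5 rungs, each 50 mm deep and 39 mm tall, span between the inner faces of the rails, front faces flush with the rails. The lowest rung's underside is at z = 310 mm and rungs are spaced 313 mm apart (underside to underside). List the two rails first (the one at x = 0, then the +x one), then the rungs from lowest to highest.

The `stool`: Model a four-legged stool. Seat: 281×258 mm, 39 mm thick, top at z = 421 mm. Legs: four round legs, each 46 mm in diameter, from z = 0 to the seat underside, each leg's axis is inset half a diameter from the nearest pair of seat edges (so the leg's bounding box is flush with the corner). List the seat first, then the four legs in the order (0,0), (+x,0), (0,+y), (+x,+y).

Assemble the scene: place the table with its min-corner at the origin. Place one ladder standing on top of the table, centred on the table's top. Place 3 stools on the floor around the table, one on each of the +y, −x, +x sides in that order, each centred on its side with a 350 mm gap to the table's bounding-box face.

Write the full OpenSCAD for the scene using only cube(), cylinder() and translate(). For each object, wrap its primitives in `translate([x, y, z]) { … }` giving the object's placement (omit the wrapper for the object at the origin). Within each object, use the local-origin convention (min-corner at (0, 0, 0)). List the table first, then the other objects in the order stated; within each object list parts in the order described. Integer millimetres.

translate([0, 0, 727]) cube([843, 518, 33]);
translate([52, 52, 0]) cube([84, 84, 727]);
translate([707, 52, 0]) cube([84, 84, 727]);
translate([52, 382, 0]) cube([84, 84, 727]);
translate([707, 382, 0]) cube([84, 84, 727]);
translate([201, 234, 760]) {
  cube([42, 50, 1842]);
  translate([399, 0, 0]) cube([42, 50, 1842]);
  translate([42, 0, 310]) cube([357, 50, 39]);
  translate([42, 0, 623]) cube([357, 50, 39]);
  translate([42, 0, 936]) cube([357, 50, 39]);
  translate([42, 0, 1249]) cube([357, 50, 39]);
  translate([42, 0, 1562]) cube([357, 50, 39]);
}
translate([281, 868, 0]) {
  translate([0, 0, 382]) cube([281, 258, 39]);
  translate([23, 23, 0]) cylinder(h = 382, r = 23);
  translate([258, 23, 0]) cylinder(h = 382, r = 23);
  translate([23, 235, 0]) cylinder(h = 382, r = 23);
  translate([258, 235, 0]) cylinder(h = 382, r = 23);
}
translate([-631, 130, 0]) {
  translate([0, 0, 382]) cube([281, 258, 39]);
  translate([23, 23, 0]) cylinder(h = 382, r = 23);
  translate([258, 23, 0]) cylinder(h = 382, r = 23);
  translate([23, 235, 0]) cylinder(h = 382, r = 23);
  translate([258, 235, 0]) cylinder(h = 382, r = 23);
}
translate([1193, 130, 0]) {
  translate([0, 0, 382]) cube([281, 258, 39]);
  translate([23, 23, 0]) cylinder(h = 382, r = 23);
  translate([258, 23, 0]) cylinder(h = 382, r = 23);
  translate([23, 235, 0]) cylinder(h = 382, r = 23);
  translate([258, 235, 0]) cylinder(h = 382, r = 23);
}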